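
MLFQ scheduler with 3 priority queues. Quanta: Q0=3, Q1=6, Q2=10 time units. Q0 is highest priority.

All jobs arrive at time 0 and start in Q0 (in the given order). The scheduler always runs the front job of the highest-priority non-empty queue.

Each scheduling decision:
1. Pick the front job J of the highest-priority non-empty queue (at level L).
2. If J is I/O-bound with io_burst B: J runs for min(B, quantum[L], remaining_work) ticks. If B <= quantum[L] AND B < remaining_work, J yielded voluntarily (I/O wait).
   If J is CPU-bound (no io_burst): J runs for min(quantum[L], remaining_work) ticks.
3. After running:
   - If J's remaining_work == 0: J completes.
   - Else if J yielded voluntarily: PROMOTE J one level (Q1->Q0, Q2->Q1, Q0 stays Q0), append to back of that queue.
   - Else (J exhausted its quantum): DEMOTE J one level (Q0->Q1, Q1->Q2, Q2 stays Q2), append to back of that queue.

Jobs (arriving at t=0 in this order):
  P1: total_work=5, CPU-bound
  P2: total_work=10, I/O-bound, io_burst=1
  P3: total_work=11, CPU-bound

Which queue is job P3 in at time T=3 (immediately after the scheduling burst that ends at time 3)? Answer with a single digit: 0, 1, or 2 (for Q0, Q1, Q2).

Answer: 0

Derivation:
t=0-3: P1@Q0 runs 3, rem=2, quantum used, demote→Q1. Q0=[P2,P3] Q1=[P1] Q2=[]
t=3-4: P2@Q0 runs 1, rem=9, I/O yield, promote→Q0. Q0=[P3,P2] Q1=[P1] Q2=[]
t=4-7: P3@Q0 runs 3, rem=8, quantum used, demote→Q1. Q0=[P2] Q1=[P1,P3] Q2=[]
t=7-8: P2@Q0 runs 1, rem=8, I/O yield, promote→Q0. Q0=[P2] Q1=[P1,P3] Q2=[]
t=8-9: P2@Q0 runs 1, rem=7, I/O yield, promote→Q0. Q0=[P2] Q1=[P1,P3] Q2=[]
t=9-10: P2@Q0 runs 1, rem=6, I/O yield, promote→Q0. Q0=[P2] Q1=[P1,P3] Q2=[]
t=10-11: P2@Q0 runs 1, rem=5, I/O yield, promote→Q0. Q0=[P2] Q1=[P1,P3] Q2=[]
t=11-12: P2@Q0 runs 1, rem=4, I/O yield, promote→Q0. Q0=[P2] Q1=[P1,P3] Q2=[]
t=12-13: P2@Q0 runs 1, rem=3, I/O yield, promote→Q0. Q0=[P2] Q1=[P1,P3] Q2=[]
t=13-14: P2@Q0 runs 1, rem=2, I/O yield, promote→Q0. Q0=[P2] Q1=[P1,P3] Q2=[]
t=14-15: P2@Q0 runs 1, rem=1, I/O yield, promote→Q0. Q0=[P2] Q1=[P1,P3] Q2=[]
t=15-16: P2@Q0 runs 1, rem=0, completes. Q0=[] Q1=[P1,P3] Q2=[]
t=16-18: P1@Q1 runs 2, rem=0, completes. Q0=[] Q1=[P3] Q2=[]
t=18-24: P3@Q1 runs 6, rem=2, quantum used, demote→Q2. Q0=[] Q1=[] Q2=[P3]
t=24-26: P3@Q2 runs 2, rem=0, completes. Q0=[] Q1=[] Q2=[]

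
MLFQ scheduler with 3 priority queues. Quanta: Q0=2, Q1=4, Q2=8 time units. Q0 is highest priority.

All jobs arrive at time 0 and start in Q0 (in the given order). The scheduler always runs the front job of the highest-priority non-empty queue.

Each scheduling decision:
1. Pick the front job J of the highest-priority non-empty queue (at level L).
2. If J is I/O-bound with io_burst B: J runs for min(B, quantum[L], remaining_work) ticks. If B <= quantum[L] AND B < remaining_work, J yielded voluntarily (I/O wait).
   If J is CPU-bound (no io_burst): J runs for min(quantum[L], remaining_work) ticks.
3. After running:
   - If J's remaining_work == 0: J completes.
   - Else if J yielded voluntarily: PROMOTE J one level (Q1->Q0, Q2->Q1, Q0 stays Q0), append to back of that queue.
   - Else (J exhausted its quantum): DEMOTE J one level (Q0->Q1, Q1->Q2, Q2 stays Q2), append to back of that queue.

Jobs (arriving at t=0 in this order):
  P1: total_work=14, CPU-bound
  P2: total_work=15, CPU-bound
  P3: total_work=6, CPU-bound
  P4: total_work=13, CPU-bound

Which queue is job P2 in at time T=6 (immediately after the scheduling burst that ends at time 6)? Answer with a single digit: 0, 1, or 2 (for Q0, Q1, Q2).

t=0-2: P1@Q0 runs 2, rem=12, quantum used, demote→Q1. Q0=[P2,P3,P4] Q1=[P1] Q2=[]
t=2-4: P2@Q0 runs 2, rem=13, quantum used, demote→Q1. Q0=[P3,P4] Q1=[P1,P2] Q2=[]
t=4-6: P3@Q0 runs 2, rem=4, quantum used, demote→Q1. Q0=[P4] Q1=[P1,P2,P3] Q2=[]
t=6-8: P4@Q0 runs 2, rem=11, quantum used, demote→Q1. Q0=[] Q1=[P1,P2,P3,P4] Q2=[]
t=8-12: P1@Q1 runs 4, rem=8, quantum used, demote→Q2. Q0=[] Q1=[P2,P3,P4] Q2=[P1]
t=12-16: P2@Q1 runs 4, rem=9, quantum used, demote→Q2. Q0=[] Q1=[P3,P4] Q2=[P1,P2]
t=16-20: P3@Q1 runs 4, rem=0, completes. Q0=[] Q1=[P4] Q2=[P1,P2]
t=20-24: P4@Q1 runs 4, rem=7, quantum used, demote→Q2. Q0=[] Q1=[] Q2=[P1,P2,P4]
t=24-32: P1@Q2 runs 8, rem=0, completes. Q0=[] Q1=[] Q2=[P2,P4]
t=32-40: P2@Q2 runs 8, rem=1, quantum used, demote→Q2. Q0=[] Q1=[] Q2=[P4,P2]
t=40-47: P4@Q2 runs 7, rem=0, completes. Q0=[] Q1=[] Q2=[P2]
t=47-48: P2@Q2 runs 1, rem=0, completes. Q0=[] Q1=[] Q2=[]

Answer: 1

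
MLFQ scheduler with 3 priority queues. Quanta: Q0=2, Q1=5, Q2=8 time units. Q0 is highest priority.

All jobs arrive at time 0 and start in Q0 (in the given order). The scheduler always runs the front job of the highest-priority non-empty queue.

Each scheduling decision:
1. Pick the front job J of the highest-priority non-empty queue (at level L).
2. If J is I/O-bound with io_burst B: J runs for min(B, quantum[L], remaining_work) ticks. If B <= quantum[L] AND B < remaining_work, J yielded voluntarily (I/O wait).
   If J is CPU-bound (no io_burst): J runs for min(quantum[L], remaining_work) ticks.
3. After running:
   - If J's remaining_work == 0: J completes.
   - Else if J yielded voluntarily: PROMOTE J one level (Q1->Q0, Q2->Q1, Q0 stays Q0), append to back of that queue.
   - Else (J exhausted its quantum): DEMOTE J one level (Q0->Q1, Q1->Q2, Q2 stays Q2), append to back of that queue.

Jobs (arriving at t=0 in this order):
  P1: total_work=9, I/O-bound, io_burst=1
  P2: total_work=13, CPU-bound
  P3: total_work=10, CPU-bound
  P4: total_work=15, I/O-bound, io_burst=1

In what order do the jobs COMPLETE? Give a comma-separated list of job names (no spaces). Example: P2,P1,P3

t=0-1: P1@Q0 runs 1, rem=8, I/O yield, promote→Q0. Q0=[P2,P3,P4,P1] Q1=[] Q2=[]
t=1-3: P2@Q0 runs 2, rem=11, quantum used, demote→Q1. Q0=[P3,P4,P1] Q1=[P2] Q2=[]
t=3-5: P3@Q0 runs 2, rem=8, quantum used, demote→Q1. Q0=[P4,P1] Q1=[P2,P3] Q2=[]
t=5-6: P4@Q0 runs 1, rem=14, I/O yield, promote→Q0. Q0=[P1,P4] Q1=[P2,P3] Q2=[]
t=6-7: P1@Q0 runs 1, rem=7, I/O yield, promote→Q0. Q0=[P4,P1] Q1=[P2,P3] Q2=[]
t=7-8: P4@Q0 runs 1, rem=13, I/O yield, promote→Q0. Q0=[P1,P4] Q1=[P2,P3] Q2=[]
t=8-9: P1@Q0 runs 1, rem=6, I/O yield, promote→Q0. Q0=[P4,P1] Q1=[P2,P3] Q2=[]
t=9-10: P4@Q0 runs 1, rem=12, I/O yield, promote→Q0. Q0=[P1,P4] Q1=[P2,P3] Q2=[]
t=10-11: P1@Q0 runs 1, rem=5, I/O yield, promote→Q0. Q0=[P4,P1] Q1=[P2,P3] Q2=[]
t=11-12: P4@Q0 runs 1, rem=11, I/O yield, promote→Q0. Q0=[P1,P4] Q1=[P2,P3] Q2=[]
t=12-13: P1@Q0 runs 1, rem=4, I/O yield, promote→Q0. Q0=[P4,P1] Q1=[P2,P3] Q2=[]
t=13-14: P4@Q0 runs 1, rem=10, I/O yield, promote→Q0. Q0=[P1,P4] Q1=[P2,P3] Q2=[]
t=14-15: P1@Q0 runs 1, rem=3, I/O yield, promote→Q0. Q0=[P4,P1] Q1=[P2,P3] Q2=[]
t=15-16: P4@Q0 runs 1, rem=9, I/O yield, promote→Q0. Q0=[P1,P4] Q1=[P2,P3] Q2=[]
t=16-17: P1@Q0 runs 1, rem=2, I/O yield, promote→Q0. Q0=[P4,P1] Q1=[P2,P3] Q2=[]
t=17-18: P4@Q0 runs 1, rem=8, I/O yield, promote→Q0. Q0=[P1,P4] Q1=[P2,P3] Q2=[]
t=18-19: P1@Q0 runs 1, rem=1, I/O yield, promote→Q0. Q0=[P4,P1] Q1=[P2,P3] Q2=[]
t=19-20: P4@Q0 runs 1, rem=7, I/O yield, promote→Q0. Q0=[P1,P4] Q1=[P2,P3] Q2=[]
t=20-21: P1@Q0 runs 1, rem=0, completes. Q0=[P4] Q1=[P2,P3] Q2=[]
t=21-22: P4@Q0 runs 1, rem=6, I/O yield, promote→Q0. Q0=[P4] Q1=[P2,P3] Q2=[]
t=22-23: P4@Q0 runs 1, rem=5, I/O yield, promote→Q0. Q0=[P4] Q1=[P2,P3] Q2=[]
t=23-24: P4@Q0 runs 1, rem=4, I/O yield, promote→Q0. Q0=[P4] Q1=[P2,P3] Q2=[]
t=24-25: P4@Q0 runs 1, rem=3, I/O yield, promote→Q0. Q0=[P4] Q1=[P2,P3] Q2=[]
t=25-26: P4@Q0 runs 1, rem=2, I/O yield, promote→Q0. Q0=[P4] Q1=[P2,P3] Q2=[]
t=26-27: P4@Q0 runs 1, rem=1, I/O yield, promote→Q0. Q0=[P4] Q1=[P2,P3] Q2=[]
t=27-28: P4@Q0 runs 1, rem=0, completes. Q0=[] Q1=[P2,P3] Q2=[]
t=28-33: P2@Q1 runs 5, rem=6, quantum used, demote→Q2. Q0=[] Q1=[P3] Q2=[P2]
t=33-38: P3@Q1 runs 5, rem=3, quantum used, demote→Q2. Q0=[] Q1=[] Q2=[P2,P3]
t=38-44: P2@Q2 runs 6, rem=0, completes. Q0=[] Q1=[] Q2=[P3]
t=44-47: P3@Q2 runs 3, rem=0, completes. Q0=[] Q1=[] Q2=[]

Answer: P1,P4,P2,P3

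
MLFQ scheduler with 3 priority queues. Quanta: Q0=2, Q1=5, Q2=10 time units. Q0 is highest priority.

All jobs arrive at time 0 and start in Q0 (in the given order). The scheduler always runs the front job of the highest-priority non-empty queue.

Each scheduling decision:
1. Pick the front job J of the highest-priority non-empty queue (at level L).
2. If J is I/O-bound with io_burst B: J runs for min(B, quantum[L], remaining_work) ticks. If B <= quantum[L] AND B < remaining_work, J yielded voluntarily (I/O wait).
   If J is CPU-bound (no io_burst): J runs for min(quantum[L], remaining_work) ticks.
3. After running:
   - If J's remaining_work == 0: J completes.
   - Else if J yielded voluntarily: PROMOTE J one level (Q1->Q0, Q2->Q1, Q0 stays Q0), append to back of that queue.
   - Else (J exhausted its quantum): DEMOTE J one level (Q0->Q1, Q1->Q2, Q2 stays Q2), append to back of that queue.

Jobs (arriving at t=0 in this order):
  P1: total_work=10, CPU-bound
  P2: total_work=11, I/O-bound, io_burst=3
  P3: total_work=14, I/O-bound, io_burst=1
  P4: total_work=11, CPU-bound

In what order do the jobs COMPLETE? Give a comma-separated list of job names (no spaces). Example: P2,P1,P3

Answer: P3,P2,P1,P4

Derivation:
t=0-2: P1@Q0 runs 2, rem=8, quantum used, demote→Q1. Q0=[P2,P3,P4] Q1=[P1] Q2=[]
t=2-4: P2@Q0 runs 2, rem=9, quantum used, demote→Q1. Q0=[P3,P4] Q1=[P1,P2] Q2=[]
t=4-5: P3@Q0 runs 1, rem=13, I/O yield, promote→Q0. Q0=[P4,P3] Q1=[P1,P2] Q2=[]
t=5-7: P4@Q0 runs 2, rem=9, quantum used, demote→Q1. Q0=[P3] Q1=[P1,P2,P4] Q2=[]
t=7-8: P3@Q0 runs 1, rem=12, I/O yield, promote→Q0. Q0=[P3] Q1=[P1,P2,P4] Q2=[]
t=8-9: P3@Q0 runs 1, rem=11, I/O yield, promote→Q0. Q0=[P3] Q1=[P1,P2,P4] Q2=[]
t=9-10: P3@Q0 runs 1, rem=10, I/O yield, promote→Q0. Q0=[P3] Q1=[P1,P2,P4] Q2=[]
t=10-11: P3@Q0 runs 1, rem=9, I/O yield, promote→Q0. Q0=[P3] Q1=[P1,P2,P4] Q2=[]
t=11-12: P3@Q0 runs 1, rem=8, I/O yield, promote→Q0. Q0=[P3] Q1=[P1,P2,P4] Q2=[]
t=12-13: P3@Q0 runs 1, rem=7, I/O yield, promote→Q0. Q0=[P3] Q1=[P1,P2,P4] Q2=[]
t=13-14: P3@Q0 runs 1, rem=6, I/O yield, promote→Q0. Q0=[P3] Q1=[P1,P2,P4] Q2=[]
t=14-15: P3@Q0 runs 1, rem=5, I/O yield, promote→Q0. Q0=[P3] Q1=[P1,P2,P4] Q2=[]
t=15-16: P3@Q0 runs 1, rem=4, I/O yield, promote→Q0. Q0=[P3] Q1=[P1,P2,P4] Q2=[]
t=16-17: P3@Q0 runs 1, rem=3, I/O yield, promote→Q0. Q0=[P3] Q1=[P1,P2,P4] Q2=[]
t=17-18: P3@Q0 runs 1, rem=2, I/O yield, promote→Q0. Q0=[P3] Q1=[P1,P2,P4] Q2=[]
t=18-19: P3@Q0 runs 1, rem=1, I/O yield, promote→Q0. Q0=[P3] Q1=[P1,P2,P4] Q2=[]
t=19-20: P3@Q0 runs 1, rem=0, completes. Q0=[] Q1=[P1,P2,P4] Q2=[]
t=20-25: P1@Q1 runs 5, rem=3, quantum used, demote→Q2. Q0=[] Q1=[P2,P4] Q2=[P1]
t=25-28: P2@Q1 runs 3, rem=6, I/O yield, promote→Q0. Q0=[P2] Q1=[P4] Q2=[P1]
t=28-30: P2@Q0 runs 2, rem=4, quantum used, demote→Q1. Q0=[] Q1=[P4,P2] Q2=[P1]
t=30-35: P4@Q1 runs 5, rem=4, quantum used, demote→Q2. Q0=[] Q1=[P2] Q2=[P1,P4]
t=35-38: P2@Q1 runs 3, rem=1, I/O yield, promote→Q0. Q0=[P2] Q1=[] Q2=[P1,P4]
t=38-39: P2@Q0 runs 1, rem=0, completes. Q0=[] Q1=[] Q2=[P1,P4]
t=39-42: P1@Q2 runs 3, rem=0, completes. Q0=[] Q1=[] Q2=[P4]
t=42-46: P4@Q2 runs 4, rem=0, completes. Q0=[] Q1=[] Q2=[]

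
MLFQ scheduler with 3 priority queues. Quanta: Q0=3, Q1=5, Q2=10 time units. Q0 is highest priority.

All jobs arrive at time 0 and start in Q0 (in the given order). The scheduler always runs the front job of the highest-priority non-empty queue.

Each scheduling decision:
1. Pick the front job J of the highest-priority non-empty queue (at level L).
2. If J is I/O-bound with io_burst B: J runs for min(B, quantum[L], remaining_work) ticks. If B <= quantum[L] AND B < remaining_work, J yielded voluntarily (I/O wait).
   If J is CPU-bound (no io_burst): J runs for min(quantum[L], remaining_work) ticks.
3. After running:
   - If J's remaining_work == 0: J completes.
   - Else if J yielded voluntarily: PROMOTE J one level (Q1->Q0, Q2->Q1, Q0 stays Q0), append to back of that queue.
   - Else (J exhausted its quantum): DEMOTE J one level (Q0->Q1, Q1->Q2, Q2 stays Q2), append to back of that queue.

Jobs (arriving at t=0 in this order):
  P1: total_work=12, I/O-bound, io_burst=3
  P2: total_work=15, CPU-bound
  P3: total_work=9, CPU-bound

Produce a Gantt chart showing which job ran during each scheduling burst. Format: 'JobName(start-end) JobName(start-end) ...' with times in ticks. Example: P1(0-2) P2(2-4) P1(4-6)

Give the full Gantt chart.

t=0-3: P1@Q0 runs 3, rem=9, I/O yield, promote→Q0. Q0=[P2,P3,P1] Q1=[] Q2=[]
t=3-6: P2@Q0 runs 3, rem=12, quantum used, demote→Q1. Q0=[P3,P1] Q1=[P2] Q2=[]
t=6-9: P3@Q0 runs 3, rem=6, quantum used, demote→Q1. Q0=[P1] Q1=[P2,P3] Q2=[]
t=9-12: P1@Q0 runs 3, rem=6, I/O yield, promote→Q0. Q0=[P1] Q1=[P2,P3] Q2=[]
t=12-15: P1@Q0 runs 3, rem=3, I/O yield, promote→Q0. Q0=[P1] Q1=[P2,P3] Q2=[]
t=15-18: P1@Q0 runs 3, rem=0, completes. Q0=[] Q1=[P2,P3] Q2=[]
t=18-23: P2@Q1 runs 5, rem=7, quantum used, demote→Q2. Q0=[] Q1=[P3] Q2=[P2]
t=23-28: P3@Q1 runs 5, rem=1, quantum used, demote→Q2. Q0=[] Q1=[] Q2=[P2,P3]
t=28-35: P2@Q2 runs 7, rem=0, completes. Q0=[] Q1=[] Q2=[P3]
t=35-36: P3@Q2 runs 1, rem=0, completes. Q0=[] Q1=[] Q2=[]

Answer: P1(0-3) P2(3-6) P3(6-9) P1(9-12) P1(12-15) P1(15-18) P2(18-23) P3(23-28) P2(28-35) P3(35-36)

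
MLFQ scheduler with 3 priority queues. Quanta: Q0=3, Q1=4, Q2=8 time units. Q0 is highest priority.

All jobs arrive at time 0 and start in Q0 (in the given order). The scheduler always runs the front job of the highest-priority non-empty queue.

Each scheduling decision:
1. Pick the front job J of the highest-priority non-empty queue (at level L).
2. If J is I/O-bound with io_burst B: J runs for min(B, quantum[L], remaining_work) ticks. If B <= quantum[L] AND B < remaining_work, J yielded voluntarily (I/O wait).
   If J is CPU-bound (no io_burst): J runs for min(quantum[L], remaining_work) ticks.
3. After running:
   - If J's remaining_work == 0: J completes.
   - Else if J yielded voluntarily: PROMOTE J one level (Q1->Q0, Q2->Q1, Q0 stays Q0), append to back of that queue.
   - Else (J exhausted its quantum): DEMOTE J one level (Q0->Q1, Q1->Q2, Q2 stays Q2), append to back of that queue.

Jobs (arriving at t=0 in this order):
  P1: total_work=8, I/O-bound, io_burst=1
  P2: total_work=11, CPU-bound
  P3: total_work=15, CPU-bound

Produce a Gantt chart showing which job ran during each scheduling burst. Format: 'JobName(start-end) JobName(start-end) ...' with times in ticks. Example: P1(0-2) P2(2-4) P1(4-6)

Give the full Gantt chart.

t=0-1: P1@Q0 runs 1, rem=7, I/O yield, promote→Q0. Q0=[P2,P3,P1] Q1=[] Q2=[]
t=1-4: P2@Q0 runs 3, rem=8, quantum used, demote→Q1. Q0=[P3,P1] Q1=[P2] Q2=[]
t=4-7: P3@Q0 runs 3, rem=12, quantum used, demote→Q1. Q0=[P1] Q1=[P2,P3] Q2=[]
t=7-8: P1@Q0 runs 1, rem=6, I/O yield, promote→Q0. Q0=[P1] Q1=[P2,P3] Q2=[]
t=8-9: P1@Q0 runs 1, rem=5, I/O yield, promote→Q0. Q0=[P1] Q1=[P2,P3] Q2=[]
t=9-10: P1@Q0 runs 1, rem=4, I/O yield, promote→Q0. Q0=[P1] Q1=[P2,P3] Q2=[]
t=10-11: P1@Q0 runs 1, rem=3, I/O yield, promote→Q0. Q0=[P1] Q1=[P2,P3] Q2=[]
t=11-12: P1@Q0 runs 1, rem=2, I/O yield, promote→Q0. Q0=[P1] Q1=[P2,P3] Q2=[]
t=12-13: P1@Q0 runs 1, rem=1, I/O yield, promote→Q0. Q0=[P1] Q1=[P2,P3] Q2=[]
t=13-14: P1@Q0 runs 1, rem=0, completes. Q0=[] Q1=[P2,P3] Q2=[]
t=14-18: P2@Q1 runs 4, rem=4, quantum used, demote→Q2. Q0=[] Q1=[P3] Q2=[P2]
t=18-22: P3@Q1 runs 4, rem=8, quantum used, demote→Q2. Q0=[] Q1=[] Q2=[P2,P3]
t=22-26: P2@Q2 runs 4, rem=0, completes. Q0=[] Q1=[] Q2=[P3]
t=26-34: P3@Q2 runs 8, rem=0, completes. Q0=[] Q1=[] Q2=[]

Answer: P1(0-1) P2(1-4) P3(4-7) P1(7-8) P1(8-9) P1(9-10) P1(10-11) P1(11-12) P1(12-13) P1(13-14) P2(14-18) P3(18-22) P2(22-26) P3(26-34)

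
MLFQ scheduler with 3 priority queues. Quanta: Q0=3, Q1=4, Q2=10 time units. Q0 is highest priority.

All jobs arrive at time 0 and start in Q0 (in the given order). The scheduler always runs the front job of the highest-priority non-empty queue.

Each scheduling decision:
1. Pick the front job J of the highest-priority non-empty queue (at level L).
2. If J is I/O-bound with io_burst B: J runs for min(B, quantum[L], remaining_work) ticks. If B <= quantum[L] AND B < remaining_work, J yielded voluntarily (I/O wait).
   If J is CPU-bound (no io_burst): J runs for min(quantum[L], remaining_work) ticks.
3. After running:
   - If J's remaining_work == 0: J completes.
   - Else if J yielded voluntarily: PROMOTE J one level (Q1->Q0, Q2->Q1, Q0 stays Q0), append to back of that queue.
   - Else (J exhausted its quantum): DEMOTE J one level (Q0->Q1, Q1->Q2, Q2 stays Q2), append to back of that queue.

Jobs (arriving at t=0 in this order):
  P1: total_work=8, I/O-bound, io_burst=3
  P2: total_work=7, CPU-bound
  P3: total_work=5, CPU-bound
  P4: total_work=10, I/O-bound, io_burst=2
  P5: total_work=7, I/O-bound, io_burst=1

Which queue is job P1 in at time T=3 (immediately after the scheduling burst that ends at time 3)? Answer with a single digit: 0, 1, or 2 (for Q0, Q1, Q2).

t=0-3: P1@Q0 runs 3, rem=5, I/O yield, promote→Q0. Q0=[P2,P3,P4,P5,P1] Q1=[] Q2=[]
t=3-6: P2@Q0 runs 3, rem=4, quantum used, demote→Q1. Q0=[P3,P4,P5,P1] Q1=[P2] Q2=[]
t=6-9: P3@Q0 runs 3, rem=2, quantum used, demote→Q1. Q0=[P4,P5,P1] Q1=[P2,P3] Q2=[]
t=9-11: P4@Q0 runs 2, rem=8, I/O yield, promote→Q0. Q0=[P5,P1,P4] Q1=[P2,P3] Q2=[]
t=11-12: P5@Q0 runs 1, rem=6, I/O yield, promote→Q0. Q0=[P1,P4,P5] Q1=[P2,P3] Q2=[]
t=12-15: P1@Q0 runs 3, rem=2, I/O yield, promote→Q0. Q0=[P4,P5,P1] Q1=[P2,P3] Q2=[]
t=15-17: P4@Q0 runs 2, rem=6, I/O yield, promote→Q0. Q0=[P5,P1,P4] Q1=[P2,P3] Q2=[]
t=17-18: P5@Q0 runs 1, rem=5, I/O yield, promote→Q0. Q0=[P1,P4,P5] Q1=[P2,P3] Q2=[]
t=18-20: P1@Q0 runs 2, rem=0, completes. Q0=[P4,P5] Q1=[P2,P3] Q2=[]
t=20-22: P4@Q0 runs 2, rem=4, I/O yield, promote→Q0. Q0=[P5,P4] Q1=[P2,P3] Q2=[]
t=22-23: P5@Q0 runs 1, rem=4, I/O yield, promote→Q0. Q0=[P4,P5] Q1=[P2,P3] Q2=[]
t=23-25: P4@Q0 runs 2, rem=2, I/O yield, promote→Q0. Q0=[P5,P4] Q1=[P2,P3] Q2=[]
t=25-26: P5@Q0 runs 1, rem=3, I/O yield, promote→Q0. Q0=[P4,P5] Q1=[P2,P3] Q2=[]
t=26-28: P4@Q0 runs 2, rem=0, completes. Q0=[P5] Q1=[P2,P3] Q2=[]
t=28-29: P5@Q0 runs 1, rem=2, I/O yield, promote→Q0. Q0=[P5] Q1=[P2,P3] Q2=[]
t=29-30: P5@Q0 runs 1, rem=1, I/O yield, promote→Q0. Q0=[P5] Q1=[P2,P3] Q2=[]
t=30-31: P5@Q0 runs 1, rem=0, completes. Q0=[] Q1=[P2,P3] Q2=[]
t=31-35: P2@Q1 runs 4, rem=0, completes. Q0=[] Q1=[P3] Q2=[]
t=35-37: P3@Q1 runs 2, rem=0, completes. Q0=[] Q1=[] Q2=[]

Answer: 0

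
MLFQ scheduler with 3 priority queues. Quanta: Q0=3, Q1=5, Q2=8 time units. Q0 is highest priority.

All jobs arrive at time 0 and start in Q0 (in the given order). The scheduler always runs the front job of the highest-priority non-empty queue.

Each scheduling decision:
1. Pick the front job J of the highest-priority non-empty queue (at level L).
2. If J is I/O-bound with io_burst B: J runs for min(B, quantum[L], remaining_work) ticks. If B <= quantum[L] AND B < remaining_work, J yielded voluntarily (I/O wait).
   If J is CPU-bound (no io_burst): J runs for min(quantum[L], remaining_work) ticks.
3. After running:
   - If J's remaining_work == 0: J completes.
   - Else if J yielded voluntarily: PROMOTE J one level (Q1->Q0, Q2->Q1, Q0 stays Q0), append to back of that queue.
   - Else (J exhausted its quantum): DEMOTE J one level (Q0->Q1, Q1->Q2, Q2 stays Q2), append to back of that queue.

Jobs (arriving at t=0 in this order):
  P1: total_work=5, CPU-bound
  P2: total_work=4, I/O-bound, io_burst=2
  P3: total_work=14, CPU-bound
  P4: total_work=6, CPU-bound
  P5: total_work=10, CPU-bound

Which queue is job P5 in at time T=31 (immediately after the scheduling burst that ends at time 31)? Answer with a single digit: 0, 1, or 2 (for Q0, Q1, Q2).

t=0-3: P1@Q0 runs 3, rem=2, quantum used, demote→Q1. Q0=[P2,P3,P4,P5] Q1=[P1] Q2=[]
t=3-5: P2@Q0 runs 2, rem=2, I/O yield, promote→Q0. Q0=[P3,P4,P5,P2] Q1=[P1] Q2=[]
t=5-8: P3@Q0 runs 3, rem=11, quantum used, demote→Q1. Q0=[P4,P5,P2] Q1=[P1,P3] Q2=[]
t=8-11: P4@Q0 runs 3, rem=3, quantum used, demote→Q1. Q0=[P5,P2] Q1=[P1,P3,P4] Q2=[]
t=11-14: P5@Q0 runs 3, rem=7, quantum used, demote→Q1. Q0=[P2] Q1=[P1,P3,P4,P5] Q2=[]
t=14-16: P2@Q0 runs 2, rem=0, completes. Q0=[] Q1=[P1,P3,P4,P5] Q2=[]
t=16-18: P1@Q1 runs 2, rem=0, completes. Q0=[] Q1=[P3,P4,P5] Q2=[]
t=18-23: P3@Q1 runs 5, rem=6, quantum used, demote→Q2. Q0=[] Q1=[P4,P5] Q2=[P3]
t=23-26: P4@Q1 runs 3, rem=0, completes. Q0=[] Q1=[P5] Q2=[P3]
t=26-31: P5@Q1 runs 5, rem=2, quantum used, demote→Q2. Q0=[] Q1=[] Q2=[P3,P5]
t=31-37: P3@Q2 runs 6, rem=0, completes. Q0=[] Q1=[] Q2=[P5]
t=37-39: P5@Q2 runs 2, rem=0, completes. Q0=[] Q1=[] Q2=[]

Answer: 2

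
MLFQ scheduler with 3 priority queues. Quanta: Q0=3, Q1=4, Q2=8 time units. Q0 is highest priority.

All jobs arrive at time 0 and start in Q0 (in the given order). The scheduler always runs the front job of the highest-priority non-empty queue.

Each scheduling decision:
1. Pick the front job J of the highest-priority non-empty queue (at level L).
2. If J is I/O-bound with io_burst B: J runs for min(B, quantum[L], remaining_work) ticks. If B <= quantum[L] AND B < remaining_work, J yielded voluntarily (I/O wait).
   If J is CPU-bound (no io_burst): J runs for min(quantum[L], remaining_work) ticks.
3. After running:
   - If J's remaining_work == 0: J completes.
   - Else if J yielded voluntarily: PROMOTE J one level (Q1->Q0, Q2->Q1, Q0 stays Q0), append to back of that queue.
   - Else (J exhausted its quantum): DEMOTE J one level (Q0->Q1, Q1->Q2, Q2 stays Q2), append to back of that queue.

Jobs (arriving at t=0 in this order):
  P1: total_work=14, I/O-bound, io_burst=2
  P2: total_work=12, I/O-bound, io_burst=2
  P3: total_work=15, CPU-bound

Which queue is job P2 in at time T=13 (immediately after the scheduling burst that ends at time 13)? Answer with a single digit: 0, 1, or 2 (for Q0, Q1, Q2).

t=0-2: P1@Q0 runs 2, rem=12, I/O yield, promote→Q0. Q0=[P2,P3,P1] Q1=[] Q2=[]
t=2-4: P2@Q0 runs 2, rem=10, I/O yield, promote→Q0. Q0=[P3,P1,P2] Q1=[] Q2=[]
t=4-7: P3@Q0 runs 3, rem=12, quantum used, demote→Q1. Q0=[P1,P2] Q1=[P3] Q2=[]
t=7-9: P1@Q0 runs 2, rem=10, I/O yield, promote→Q0. Q0=[P2,P1] Q1=[P3] Q2=[]
t=9-11: P2@Q0 runs 2, rem=8, I/O yield, promote→Q0. Q0=[P1,P2] Q1=[P3] Q2=[]
t=11-13: P1@Q0 runs 2, rem=8, I/O yield, promote→Q0. Q0=[P2,P1] Q1=[P3] Q2=[]
t=13-15: P2@Q0 runs 2, rem=6, I/O yield, promote→Q0. Q0=[P1,P2] Q1=[P3] Q2=[]
t=15-17: P1@Q0 runs 2, rem=6, I/O yield, promote→Q0. Q0=[P2,P1] Q1=[P3] Q2=[]
t=17-19: P2@Q0 runs 2, rem=4, I/O yield, promote→Q0. Q0=[P1,P2] Q1=[P3] Q2=[]
t=19-21: P1@Q0 runs 2, rem=4, I/O yield, promote→Q0. Q0=[P2,P1] Q1=[P3] Q2=[]
t=21-23: P2@Q0 runs 2, rem=2, I/O yield, promote→Q0. Q0=[P1,P2] Q1=[P3] Q2=[]
t=23-25: P1@Q0 runs 2, rem=2, I/O yield, promote→Q0. Q0=[P2,P1] Q1=[P3] Q2=[]
t=25-27: P2@Q0 runs 2, rem=0, completes. Q0=[P1] Q1=[P3] Q2=[]
t=27-29: P1@Q0 runs 2, rem=0, completes. Q0=[] Q1=[P3] Q2=[]
t=29-33: P3@Q1 runs 4, rem=8, quantum used, demote→Q2. Q0=[] Q1=[] Q2=[P3]
t=33-41: P3@Q2 runs 8, rem=0, completes. Q0=[] Q1=[] Q2=[]

Answer: 0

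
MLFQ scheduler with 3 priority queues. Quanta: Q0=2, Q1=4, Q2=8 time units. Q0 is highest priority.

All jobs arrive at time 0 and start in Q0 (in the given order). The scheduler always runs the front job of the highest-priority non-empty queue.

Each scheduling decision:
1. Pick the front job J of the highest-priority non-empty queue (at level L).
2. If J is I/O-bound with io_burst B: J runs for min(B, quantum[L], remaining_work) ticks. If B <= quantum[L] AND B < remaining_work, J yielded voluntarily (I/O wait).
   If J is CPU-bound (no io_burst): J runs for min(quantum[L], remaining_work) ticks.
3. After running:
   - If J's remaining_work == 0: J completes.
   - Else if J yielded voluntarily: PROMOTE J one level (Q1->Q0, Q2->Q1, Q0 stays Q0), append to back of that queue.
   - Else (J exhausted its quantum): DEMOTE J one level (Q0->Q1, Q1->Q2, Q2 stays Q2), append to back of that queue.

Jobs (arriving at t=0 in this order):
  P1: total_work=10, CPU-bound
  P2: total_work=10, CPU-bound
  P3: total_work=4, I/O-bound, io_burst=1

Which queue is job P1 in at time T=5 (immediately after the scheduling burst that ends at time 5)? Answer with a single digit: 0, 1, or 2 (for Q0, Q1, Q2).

t=0-2: P1@Q0 runs 2, rem=8, quantum used, demote→Q1. Q0=[P2,P3] Q1=[P1] Q2=[]
t=2-4: P2@Q0 runs 2, rem=8, quantum used, demote→Q1. Q0=[P3] Q1=[P1,P2] Q2=[]
t=4-5: P3@Q0 runs 1, rem=3, I/O yield, promote→Q0. Q0=[P3] Q1=[P1,P2] Q2=[]
t=5-6: P3@Q0 runs 1, rem=2, I/O yield, promote→Q0. Q0=[P3] Q1=[P1,P2] Q2=[]
t=6-7: P3@Q0 runs 1, rem=1, I/O yield, promote→Q0. Q0=[P3] Q1=[P1,P2] Q2=[]
t=7-8: P3@Q0 runs 1, rem=0, completes. Q0=[] Q1=[P1,P2] Q2=[]
t=8-12: P1@Q1 runs 4, rem=4, quantum used, demote→Q2. Q0=[] Q1=[P2] Q2=[P1]
t=12-16: P2@Q1 runs 4, rem=4, quantum used, demote→Q2. Q0=[] Q1=[] Q2=[P1,P2]
t=16-20: P1@Q2 runs 4, rem=0, completes. Q0=[] Q1=[] Q2=[P2]
t=20-24: P2@Q2 runs 4, rem=0, completes. Q0=[] Q1=[] Q2=[]

Answer: 1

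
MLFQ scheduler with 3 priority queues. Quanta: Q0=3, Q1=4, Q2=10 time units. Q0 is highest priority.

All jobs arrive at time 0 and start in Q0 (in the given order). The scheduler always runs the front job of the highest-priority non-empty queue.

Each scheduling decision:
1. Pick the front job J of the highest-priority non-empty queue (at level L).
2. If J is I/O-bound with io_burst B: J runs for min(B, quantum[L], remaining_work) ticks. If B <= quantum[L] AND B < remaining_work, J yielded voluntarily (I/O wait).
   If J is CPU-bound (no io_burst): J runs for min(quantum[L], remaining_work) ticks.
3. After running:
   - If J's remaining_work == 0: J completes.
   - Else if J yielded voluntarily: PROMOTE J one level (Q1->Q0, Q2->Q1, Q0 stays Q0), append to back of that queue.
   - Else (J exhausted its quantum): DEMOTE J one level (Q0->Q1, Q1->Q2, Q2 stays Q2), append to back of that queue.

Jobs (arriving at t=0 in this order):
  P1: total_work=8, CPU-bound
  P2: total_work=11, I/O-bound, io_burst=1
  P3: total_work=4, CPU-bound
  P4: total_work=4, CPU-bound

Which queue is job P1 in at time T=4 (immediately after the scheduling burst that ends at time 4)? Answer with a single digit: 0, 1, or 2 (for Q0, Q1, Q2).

t=0-3: P1@Q0 runs 3, rem=5, quantum used, demote→Q1. Q0=[P2,P3,P4] Q1=[P1] Q2=[]
t=3-4: P2@Q0 runs 1, rem=10, I/O yield, promote→Q0. Q0=[P3,P4,P2] Q1=[P1] Q2=[]
t=4-7: P3@Q0 runs 3, rem=1, quantum used, demote→Q1. Q0=[P4,P2] Q1=[P1,P3] Q2=[]
t=7-10: P4@Q0 runs 3, rem=1, quantum used, demote→Q1. Q0=[P2] Q1=[P1,P3,P4] Q2=[]
t=10-11: P2@Q0 runs 1, rem=9, I/O yield, promote→Q0. Q0=[P2] Q1=[P1,P3,P4] Q2=[]
t=11-12: P2@Q0 runs 1, rem=8, I/O yield, promote→Q0. Q0=[P2] Q1=[P1,P3,P4] Q2=[]
t=12-13: P2@Q0 runs 1, rem=7, I/O yield, promote→Q0. Q0=[P2] Q1=[P1,P3,P4] Q2=[]
t=13-14: P2@Q0 runs 1, rem=6, I/O yield, promote→Q0. Q0=[P2] Q1=[P1,P3,P4] Q2=[]
t=14-15: P2@Q0 runs 1, rem=5, I/O yield, promote→Q0. Q0=[P2] Q1=[P1,P3,P4] Q2=[]
t=15-16: P2@Q0 runs 1, rem=4, I/O yield, promote→Q0. Q0=[P2] Q1=[P1,P3,P4] Q2=[]
t=16-17: P2@Q0 runs 1, rem=3, I/O yield, promote→Q0. Q0=[P2] Q1=[P1,P3,P4] Q2=[]
t=17-18: P2@Q0 runs 1, rem=2, I/O yield, promote→Q0. Q0=[P2] Q1=[P1,P3,P4] Q2=[]
t=18-19: P2@Q0 runs 1, rem=1, I/O yield, promote→Q0. Q0=[P2] Q1=[P1,P3,P4] Q2=[]
t=19-20: P2@Q0 runs 1, rem=0, completes. Q0=[] Q1=[P1,P3,P4] Q2=[]
t=20-24: P1@Q1 runs 4, rem=1, quantum used, demote→Q2. Q0=[] Q1=[P3,P4] Q2=[P1]
t=24-25: P3@Q1 runs 1, rem=0, completes. Q0=[] Q1=[P4] Q2=[P1]
t=25-26: P4@Q1 runs 1, rem=0, completes. Q0=[] Q1=[] Q2=[P1]
t=26-27: P1@Q2 runs 1, rem=0, completes. Q0=[] Q1=[] Q2=[]

Answer: 1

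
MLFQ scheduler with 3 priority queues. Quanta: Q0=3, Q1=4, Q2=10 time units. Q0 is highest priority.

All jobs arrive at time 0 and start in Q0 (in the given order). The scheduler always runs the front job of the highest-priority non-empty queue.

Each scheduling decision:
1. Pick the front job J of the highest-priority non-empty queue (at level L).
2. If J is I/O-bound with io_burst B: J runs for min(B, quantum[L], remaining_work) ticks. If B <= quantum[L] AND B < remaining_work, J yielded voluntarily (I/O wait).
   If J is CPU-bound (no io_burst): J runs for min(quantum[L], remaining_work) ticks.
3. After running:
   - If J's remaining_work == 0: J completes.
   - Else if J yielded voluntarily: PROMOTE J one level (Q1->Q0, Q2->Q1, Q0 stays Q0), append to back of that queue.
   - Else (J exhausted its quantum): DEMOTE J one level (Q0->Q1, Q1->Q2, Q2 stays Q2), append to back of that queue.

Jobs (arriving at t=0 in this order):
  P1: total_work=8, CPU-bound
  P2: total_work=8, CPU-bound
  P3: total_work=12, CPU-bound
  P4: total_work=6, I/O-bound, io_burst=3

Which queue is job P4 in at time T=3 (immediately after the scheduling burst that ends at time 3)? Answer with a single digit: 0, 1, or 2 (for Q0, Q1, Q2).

t=0-3: P1@Q0 runs 3, rem=5, quantum used, demote→Q1. Q0=[P2,P3,P4] Q1=[P1] Q2=[]
t=3-6: P2@Q0 runs 3, rem=5, quantum used, demote→Q1. Q0=[P3,P4] Q1=[P1,P2] Q2=[]
t=6-9: P3@Q0 runs 3, rem=9, quantum used, demote→Q1. Q0=[P4] Q1=[P1,P2,P3] Q2=[]
t=9-12: P4@Q0 runs 3, rem=3, I/O yield, promote→Q0. Q0=[P4] Q1=[P1,P2,P3] Q2=[]
t=12-15: P4@Q0 runs 3, rem=0, completes. Q0=[] Q1=[P1,P2,P3] Q2=[]
t=15-19: P1@Q1 runs 4, rem=1, quantum used, demote→Q2. Q0=[] Q1=[P2,P3] Q2=[P1]
t=19-23: P2@Q1 runs 4, rem=1, quantum used, demote→Q2. Q0=[] Q1=[P3] Q2=[P1,P2]
t=23-27: P3@Q1 runs 4, rem=5, quantum used, demote→Q2. Q0=[] Q1=[] Q2=[P1,P2,P3]
t=27-28: P1@Q2 runs 1, rem=0, completes. Q0=[] Q1=[] Q2=[P2,P3]
t=28-29: P2@Q2 runs 1, rem=0, completes. Q0=[] Q1=[] Q2=[P3]
t=29-34: P3@Q2 runs 5, rem=0, completes. Q0=[] Q1=[] Q2=[]

Answer: 0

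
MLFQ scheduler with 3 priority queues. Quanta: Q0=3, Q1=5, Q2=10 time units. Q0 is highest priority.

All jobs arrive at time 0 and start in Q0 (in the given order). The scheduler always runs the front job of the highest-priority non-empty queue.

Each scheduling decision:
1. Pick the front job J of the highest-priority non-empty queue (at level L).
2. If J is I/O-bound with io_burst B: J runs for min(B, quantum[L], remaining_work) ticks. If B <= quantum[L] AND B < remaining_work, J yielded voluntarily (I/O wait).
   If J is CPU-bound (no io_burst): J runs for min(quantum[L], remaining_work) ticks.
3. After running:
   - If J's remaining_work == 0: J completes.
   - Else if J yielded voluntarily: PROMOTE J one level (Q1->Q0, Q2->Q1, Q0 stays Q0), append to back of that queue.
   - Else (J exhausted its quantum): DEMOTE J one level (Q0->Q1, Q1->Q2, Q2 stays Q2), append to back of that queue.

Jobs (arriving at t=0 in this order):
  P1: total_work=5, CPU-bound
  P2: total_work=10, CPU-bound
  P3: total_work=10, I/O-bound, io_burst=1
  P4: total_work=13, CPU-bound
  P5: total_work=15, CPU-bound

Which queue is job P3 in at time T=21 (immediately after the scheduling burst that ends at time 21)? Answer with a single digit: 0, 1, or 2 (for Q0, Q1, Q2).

Answer: 0

Derivation:
t=0-3: P1@Q0 runs 3, rem=2, quantum used, demote→Q1. Q0=[P2,P3,P4,P5] Q1=[P1] Q2=[]
t=3-6: P2@Q0 runs 3, rem=7, quantum used, demote→Q1. Q0=[P3,P4,P5] Q1=[P1,P2] Q2=[]
t=6-7: P3@Q0 runs 1, rem=9, I/O yield, promote→Q0. Q0=[P4,P5,P3] Q1=[P1,P2] Q2=[]
t=7-10: P4@Q0 runs 3, rem=10, quantum used, demote→Q1. Q0=[P5,P3] Q1=[P1,P2,P4] Q2=[]
t=10-13: P5@Q0 runs 3, rem=12, quantum used, demote→Q1. Q0=[P3] Q1=[P1,P2,P4,P5] Q2=[]
t=13-14: P3@Q0 runs 1, rem=8, I/O yield, promote→Q0. Q0=[P3] Q1=[P1,P2,P4,P5] Q2=[]
t=14-15: P3@Q0 runs 1, rem=7, I/O yield, promote→Q0. Q0=[P3] Q1=[P1,P2,P4,P5] Q2=[]
t=15-16: P3@Q0 runs 1, rem=6, I/O yield, promote→Q0. Q0=[P3] Q1=[P1,P2,P4,P5] Q2=[]
t=16-17: P3@Q0 runs 1, rem=5, I/O yield, promote→Q0. Q0=[P3] Q1=[P1,P2,P4,P5] Q2=[]
t=17-18: P3@Q0 runs 1, rem=4, I/O yield, promote→Q0. Q0=[P3] Q1=[P1,P2,P4,P5] Q2=[]
t=18-19: P3@Q0 runs 1, rem=3, I/O yield, promote→Q0. Q0=[P3] Q1=[P1,P2,P4,P5] Q2=[]
t=19-20: P3@Q0 runs 1, rem=2, I/O yield, promote→Q0. Q0=[P3] Q1=[P1,P2,P4,P5] Q2=[]
t=20-21: P3@Q0 runs 1, rem=1, I/O yield, promote→Q0. Q0=[P3] Q1=[P1,P2,P4,P5] Q2=[]
t=21-22: P3@Q0 runs 1, rem=0, completes. Q0=[] Q1=[P1,P2,P4,P5] Q2=[]
t=22-24: P1@Q1 runs 2, rem=0, completes. Q0=[] Q1=[P2,P4,P5] Q2=[]
t=24-29: P2@Q1 runs 5, rem=2, quantum used, demote→Q2. Q0=[] Q1=[P4,P5] Q2=[P2]
t=29-34: P4@Q1 runs 5, rem=5, quantum used, demote→Q2. Q0=[] Q1=[P5] Q2=[P2,P4]
t=34-39: P5@Q1 runs 5, rem=7, quantum used, demote→Q2. Q0=[] Q1=[] Q2=[P2,P4,P5]
t=39-41: P2@Q2 runs 2, rem=0, completes. Q0=[] Q1=[] Q2=[P4,P5]
t=41-46: P4@Q2 runs 5, rem=0, completes. Q0=[] Q1=[] Q2=[P5]
t=46-53: P5@Q2 runs 7, rem=0, completes. Q0=[] Q1=[] Q2=[]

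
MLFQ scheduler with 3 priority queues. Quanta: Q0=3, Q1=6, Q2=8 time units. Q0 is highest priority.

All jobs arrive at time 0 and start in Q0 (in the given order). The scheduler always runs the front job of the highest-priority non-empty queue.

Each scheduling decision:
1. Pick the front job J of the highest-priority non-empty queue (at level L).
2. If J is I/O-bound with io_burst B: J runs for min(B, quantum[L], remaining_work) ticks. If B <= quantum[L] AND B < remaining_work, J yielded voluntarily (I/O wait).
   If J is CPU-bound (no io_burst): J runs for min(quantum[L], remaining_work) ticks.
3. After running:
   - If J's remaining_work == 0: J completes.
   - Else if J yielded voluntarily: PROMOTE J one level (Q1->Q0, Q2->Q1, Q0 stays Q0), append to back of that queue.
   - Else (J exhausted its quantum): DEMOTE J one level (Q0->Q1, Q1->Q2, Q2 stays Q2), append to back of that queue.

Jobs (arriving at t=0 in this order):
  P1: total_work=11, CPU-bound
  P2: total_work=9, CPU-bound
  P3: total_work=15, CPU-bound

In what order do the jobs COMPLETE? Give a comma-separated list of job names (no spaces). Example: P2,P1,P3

t=0-3: P1@Q0 runs 3, rem=8, quantum used, demote→Q1. Q0=[P2,P3] Q1=[P1] Q2=[]
t=3-6: P2@Q0 runs 3, rem=6, quantum used, demote→Q1. Q0=[P3] Q1=[P1,P2] Q2=[]
t=6-9: P3@Q0 runs 3, rem=12, quantum used, demote→Q1. Q0=[] Q1=[P1,P2,P3] Q2=[]
t=9-15: P1@Q1 runs 6, rem=2, quantum used, demote→Q2. Q0=[] Q1=[P2,P3] Q2=[P1]
t=15-21: P2@Q1 runs 6, rem=0, completes. Q0=[] Q1=[P3] Q2=[P1]
t=21-27: P3@Q1 runs 6, rem=6, quantum used, demote→Q2. Q0=[] Q1=[] Q2=[P1,P3]
t=27-29: P1@Q2 runs 2, rem=0, completes. Q0=[] Q1=[] Q2=[P3]
t=29-35: P3@Q2 runs 6, rem=0, completes. Q0=[] Q1=[] Q2=[]

Answer: P2,P1,P3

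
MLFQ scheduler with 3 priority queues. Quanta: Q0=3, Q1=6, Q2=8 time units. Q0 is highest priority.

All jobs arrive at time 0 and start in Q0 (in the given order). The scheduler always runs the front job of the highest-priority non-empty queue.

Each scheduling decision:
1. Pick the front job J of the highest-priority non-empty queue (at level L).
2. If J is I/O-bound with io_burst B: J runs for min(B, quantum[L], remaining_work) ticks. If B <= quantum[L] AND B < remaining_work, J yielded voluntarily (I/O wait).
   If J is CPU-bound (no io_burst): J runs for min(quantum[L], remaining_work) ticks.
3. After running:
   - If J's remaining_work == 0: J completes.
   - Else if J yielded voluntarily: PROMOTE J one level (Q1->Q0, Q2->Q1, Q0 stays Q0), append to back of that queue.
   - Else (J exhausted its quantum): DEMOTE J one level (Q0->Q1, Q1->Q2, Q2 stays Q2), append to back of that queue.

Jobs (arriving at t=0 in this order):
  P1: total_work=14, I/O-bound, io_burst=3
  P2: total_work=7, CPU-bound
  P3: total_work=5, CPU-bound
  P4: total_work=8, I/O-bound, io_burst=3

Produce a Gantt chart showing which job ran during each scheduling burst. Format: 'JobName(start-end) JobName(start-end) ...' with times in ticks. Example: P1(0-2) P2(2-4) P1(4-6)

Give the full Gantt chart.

t=0-3: P1@Q0 runs 3, rem=11, I/O yield, promote→Q0. Q0=[P2,P3,P4,P1] Q1=[] Q2=[]
t=3-6: P2@Q0 runs 3, rem=4, quantum used, demote→Q1. Q0=[P3,P4,P1] Q1=[P2] Q2=[]
t=6-9: P3@Q0 runs 3, rem=2, quantum used, demote→Q1. Q0=[P4,P1] Q1=[P2,P3] Q2=[]
t=9-12: P4@Q0 runs 3, rem=5, I/O yield, promote→Q0. Q0=[P1,P4] Q1=[P2,P3] Q2=[]
t=12-15: P1@Q0 runs 3, rem=8, I/O yield, promote→Q0. Q0=[P4,P1] Q1=[P2,P3] Q2=[]
t=15-18: P4@Q0 runs 3, rem=2, I/O yield, promote→Q0. Q0=[P1,P4] Q1=[P2,P3] Q2=[]
t=18-21: P1@Q0 runs 3, rem=5, I/O yield, promote→Q0. Q0=[P4,P1] Q1=[P2,P3] Q2=[]
t=21-23: P4@Q0 runs 2, rem=0, completes. Q0=[P1] Q1=[P2,P3] Q2=[]
t=23-26: P1@Q0 runs 3, rem=2, I/O yield, promote→Q0. Q0=[P1] Q1=[P2,P3] Q2=[]
t=26-28: P1@Q0 runs 2, rem=0, completes. Q0=[] Q1=[P2,P3] Q2=[]
t=28-32: P2@Q1 runs 4, rem=0, completes. Q0=[] Q1=[P3] Q2=[]
t=32-34: P3@Q1 runs 2, rem=0, completes. Q0=[] Q1=[] Q2=[]

Answer: P1(0-3) P2(3-6) P3(6-9) P4(9-12) P1(12-15) P4(15-18) P1(18-21) P4(21-23) P1(23-26) P1(26-28) P2(28-32) P3(32-34)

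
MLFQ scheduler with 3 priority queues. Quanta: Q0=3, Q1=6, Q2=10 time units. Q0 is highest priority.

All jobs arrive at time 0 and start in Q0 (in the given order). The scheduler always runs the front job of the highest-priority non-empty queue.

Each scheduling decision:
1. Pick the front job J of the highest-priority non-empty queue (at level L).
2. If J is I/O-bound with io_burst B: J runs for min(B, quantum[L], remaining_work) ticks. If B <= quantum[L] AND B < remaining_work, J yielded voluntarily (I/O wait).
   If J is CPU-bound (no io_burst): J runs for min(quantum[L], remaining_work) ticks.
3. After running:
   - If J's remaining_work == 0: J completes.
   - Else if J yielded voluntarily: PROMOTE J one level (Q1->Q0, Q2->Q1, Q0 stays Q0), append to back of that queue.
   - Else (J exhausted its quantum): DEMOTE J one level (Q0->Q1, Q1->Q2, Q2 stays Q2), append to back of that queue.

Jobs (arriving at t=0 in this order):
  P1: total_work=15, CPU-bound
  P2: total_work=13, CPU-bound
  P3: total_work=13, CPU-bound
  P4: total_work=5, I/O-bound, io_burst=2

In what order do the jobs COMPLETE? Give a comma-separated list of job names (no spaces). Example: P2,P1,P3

Answer: P4,P1,P2,P3

Derivation:
t=0-3: P1@Q0 runs 3, rem=12, quantum used, demote→Q1. Q0=[P2,P3,P4] Q1=[P1] Q2=[]
t=3-6: P2@Q0 runs 3, rem=10, quantum used, demote→Q1. Q0=[P3,P4] Q1=[P1,P2] Q2=[]
t=6-9: P3@Q0 runs 3, rem=10, quantum used, demote→Q1. Q0=[P4] Q1=[P1,P2,P3] Q2=[]
t=9-11: P4@Q0 runs 2, rem=3, I/O yield, promote→Q0. Q0=[P4] Q1=[P1,P2,P3] Q2=[]
t=11-13: P4@Q0 runs 2, rem=1, I/O yield, promote→Q0. Q0=[P4] Q1=[P1,P2,P3] Q2=[]
t=13-14: P4@Q0 runs 1, rem=0, completes. Q0=[] Q1=[P1,P2,P3] Q2=[]
t=14-20: P1@Q1 runs 6, rem=6, quantum used, demote→Q2. Q0=[] Q1=[P2,P3] Q2=[P1]
t=20-26: P2@Q1 runs 6, rem=4, quantum used, demote→Q2. Q0=[] Q1=[P3] Q2=[P1,P2]
t=26-32: P3@Q1 runs 6, rem=4, quantum used, demote→Q2. Q0=[] Q1=[] Q2=[P1,P2,P3]
t=32-38: P1@Q2 runs 6, rem=0, completes. Q0=[] Q1=[] Q2=[P2,P3]
t=38-42: P2@Q2 runs 4, rem=0, completes. Q0=[] Q1=[] Q2=[P3]
t=42-46: P3@Q2 runs 4, rem=0, completes. Q0=[] Q1=[] Q2=[]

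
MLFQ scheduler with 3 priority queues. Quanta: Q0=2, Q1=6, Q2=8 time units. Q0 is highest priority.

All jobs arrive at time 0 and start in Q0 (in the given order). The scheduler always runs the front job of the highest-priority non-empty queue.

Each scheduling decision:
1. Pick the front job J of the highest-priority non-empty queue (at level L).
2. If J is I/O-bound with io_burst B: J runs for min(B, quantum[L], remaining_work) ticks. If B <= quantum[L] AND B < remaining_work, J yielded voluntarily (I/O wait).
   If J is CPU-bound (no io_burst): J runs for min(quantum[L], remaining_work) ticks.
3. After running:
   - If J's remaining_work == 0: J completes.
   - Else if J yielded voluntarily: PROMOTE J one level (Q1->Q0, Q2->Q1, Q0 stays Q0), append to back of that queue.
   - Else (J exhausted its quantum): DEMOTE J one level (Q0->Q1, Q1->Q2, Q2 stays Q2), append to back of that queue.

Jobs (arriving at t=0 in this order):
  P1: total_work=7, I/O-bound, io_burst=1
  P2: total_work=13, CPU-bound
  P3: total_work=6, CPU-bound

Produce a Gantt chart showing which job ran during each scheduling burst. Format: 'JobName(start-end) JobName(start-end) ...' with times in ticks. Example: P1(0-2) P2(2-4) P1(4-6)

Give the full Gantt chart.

t=0-1: P1@Q0 runs 1, rem=6, I/O yield, promote→Q0. Q0=[P2,P3,P1] Q1=[] Q2=[]
t=1-3: P2@Q0 runs 2, rem=11, quantum used, demote→Q1. Q0=[P3,P1] Q1=[P2] Q2=[]
t=3-5: P3@Q0 runs 2, rem=4, quantum used, demote→Q1. Q0=[P1] Q1=[P2,P3] Q2=[]
t=5-6: P1@Q0 runs 1, rem=5, I/O yield, promote→Q0. Q0=[P1] Q1=[P2,P3] Q2=[]
t=6-7: P1@Q0 runs 1, rem=4, I/O yield, promote→Q0. Q0=[P1] Q1=[P2,P3] Q2=[]
t=7-8: P1@Q0 runs 1, rem=3, I/O yield, promote→Q0. Q0=[P1] Q1=[P2,P3] Q2=[]
t=8-9: P1@Q0 runs 1, rem=2, I/O yield, promote→Q0. Q0=[P1] Q1=[P2,P3] Q2=[]
t=9-10: P1@Q0 runs 1, rem=1, I/O yield, promote→Q0. Q0=[P1] Q1=[P2,P3] Q2=[]
t=10-11: P1@Q0 runs 1, rem=0, completes. Q0=[] Q1=[P2,P3] Q2=[]
t=11-17: P2@Q1 runs 6, rem=5, quantum used, demote→Q2. Q0=[] Q1=[P3] Q2=[P2]
t=17-21: P3@Q1 runs 4, rem=0, completes. Q0=[] Q1=[] Q2=[P2]
t=21-26: P2@Q2 runs 5, rem=0, completes. Q0=[] Q1=[] Q2=[]

Answer: P1(0-1) P2(1-3) P3(3-5) P1(5-6) P1(6-7) P1(7-8) P1(8-9) P1(9-10) P1(10-11) P2(11-17) P3(17-21) P2(21-26)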